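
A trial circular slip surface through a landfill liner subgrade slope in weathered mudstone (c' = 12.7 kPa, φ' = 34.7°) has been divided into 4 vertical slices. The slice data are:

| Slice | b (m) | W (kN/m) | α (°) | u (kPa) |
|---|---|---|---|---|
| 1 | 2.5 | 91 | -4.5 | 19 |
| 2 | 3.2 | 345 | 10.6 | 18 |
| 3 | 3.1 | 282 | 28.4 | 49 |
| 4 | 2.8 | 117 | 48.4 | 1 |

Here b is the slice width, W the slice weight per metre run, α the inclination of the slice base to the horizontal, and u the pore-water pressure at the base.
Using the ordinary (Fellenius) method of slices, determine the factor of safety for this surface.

Ordinary method of slices: FS = Σ[c'·Δl_i + (W_i cosα_i − u_i·Δl_i)·tanφ'] / Σ W_i sinα_i, with Δl_i = b_i / cosα_i.
Slice 1: Δl = 2.5/cos(-4.5°) = 2.508 m; N'_1 = 91·cos(-4.5°) − 19·2.508 = 43.1; c'Δl = 31.85; W sinα = -7.1
Slice 2: Δl = 3.2/cos10.6° = 3.256 m; N'_2 = 345·cos10.6° − 18·3.256 = 280.5; c'Δl = 41.35; W sinα = 63.5
Slice 3: Δl = 3.1/cos28.4° = 3.524 m; N'_3 = 282·cos28.4° − 49·3.524 = 75.4; c'Δl = 44.76; W sinα = 134.1
Slice 4: Δl = 2.8/cos48.4° = 4.217 m; N'_4 = 117·cos48.4° − 1·4.217 = 73.5; c'Δl = 53.56; W sinα = 87.5
Σc'Δl = 171.5 kN/m; ΣN' = 472.4 kN/m; ΣW sinα = 277.9 kN/m
Resisting = 171.5 + 472.4·tan34.7° = 171.5 + 327.1 = 498.6 kN/m
FS = 498.6 / 277.9 = 1.794

FS = 1.79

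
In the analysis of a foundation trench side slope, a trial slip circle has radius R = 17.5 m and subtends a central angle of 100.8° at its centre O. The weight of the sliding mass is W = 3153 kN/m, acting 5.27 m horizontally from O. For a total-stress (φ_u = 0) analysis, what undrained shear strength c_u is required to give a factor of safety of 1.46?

c_u = 45.0 kPa

FS = c_u·L_a·R / (W·d), so c_u = FS·W·d / (L_a·R).
Arc length L_a = R·θ = 17.5·(100.8°·π/180) = 17.5·1.7593 = 30.79 m
c_u = 1.46·3153·5.27 / (30.79·17.5) = 24259.8 / 538.78 = 45.03 kPa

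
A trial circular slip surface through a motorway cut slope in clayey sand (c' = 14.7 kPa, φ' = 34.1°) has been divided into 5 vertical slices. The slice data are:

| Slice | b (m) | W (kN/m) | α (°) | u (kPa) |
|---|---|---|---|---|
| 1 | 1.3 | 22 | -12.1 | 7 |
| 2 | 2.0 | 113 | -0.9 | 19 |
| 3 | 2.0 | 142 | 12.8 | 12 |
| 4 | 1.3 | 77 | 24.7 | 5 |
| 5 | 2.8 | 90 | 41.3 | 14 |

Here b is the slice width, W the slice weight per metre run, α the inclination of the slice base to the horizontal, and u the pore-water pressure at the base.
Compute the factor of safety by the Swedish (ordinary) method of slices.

FS = 2.95

Ordinary method of slices: FS = Σ[c'·Δl_i + (W_i cosα_i − u_i·Δl_i)·tanφ'] / Σ W_i sinα_i, with Δl_i = b_i / cosα_i.
Slice 1: Δl = 1.3/cos(-12.1°) = 1.330 m; N'_1 = 22·cos(-12.1°) − 7·1.330 = 12.2; c'Δl = 19.54; W sinα = -4.6
Slice 2: Δl = 2.0/cos(-0.9°) = 2.000 m; N'_2 = 113·cos(-0.9°) − 19·2.000 = 75.0; c'Δl = 29.40; W sinα = -1.8
Slice 3: Δl = 2.0/cos12.8° = 2.051 m; N'_3 = 142·cos12.8° − 12·2.051 = 113.9; c'Δl = 30.15; W sinα = 31.5
Slice 4: Δl = 1.3/cos24.7° = 1.431 m; N'_4 = 77·cos24.7° − 5·1.431 = 62.8; c'Δl = 21.03; W sinα = 32.2
Slice 5: Δl = 2.8/cos41.3° = 3.727 m; N'_5 = 90·cos41.3° − 14·3.727 = 15.4; c'Δl = 54.79; W sinα = 59.4
Σc'Δl = 154.9 kN/m; ΣN' = 279.3 kN/m; ΣW sinα = 116.6 kN/m
Resisting = 154.9 + 279.3·tan34.1° = 154.9 + 189.1 = 344.0 kN/m
FS = 344.0 / 116.6 = 2.949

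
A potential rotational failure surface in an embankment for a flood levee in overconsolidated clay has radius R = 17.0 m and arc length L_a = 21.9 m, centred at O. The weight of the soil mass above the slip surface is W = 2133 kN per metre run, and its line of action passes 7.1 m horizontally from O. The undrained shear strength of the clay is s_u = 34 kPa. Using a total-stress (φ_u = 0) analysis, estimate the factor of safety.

Taking moments about the centre O, the resisting moment is provided by the undrained shear strength acting along the arc:
M_R = s_u·L_a·R = 34·21.90·17.0 = 12658.2 kN·m/m
M_D = W·d = 2133·7.1 = 15144.3 kN·m/m
FS = M_R / M_D = 12658.2 / 15144.3 = 0.836

FS = 0.84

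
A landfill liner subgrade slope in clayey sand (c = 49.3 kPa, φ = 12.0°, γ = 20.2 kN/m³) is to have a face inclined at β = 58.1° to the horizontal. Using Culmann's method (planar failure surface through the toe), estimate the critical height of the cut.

H_c = 26.44 m

Culmann's analysis gives the critical failure plane at α_cr = (β + φ)/2 = (58.1 + 12.0)/2 = 35.0°, and the critical height
H_c = (4c/γ) · sinβ cosφ / [1 − cos(β − φ)]
    = (4·49.3/20.2) · sin58.1°·cos12.0° / [1 − cos(46.1°)]
    = 9.762 · 0.8490·0.9781 / [1 − 0.6934]
    = 9.762 · 0.8304 / 0.3066
    = 26.44 m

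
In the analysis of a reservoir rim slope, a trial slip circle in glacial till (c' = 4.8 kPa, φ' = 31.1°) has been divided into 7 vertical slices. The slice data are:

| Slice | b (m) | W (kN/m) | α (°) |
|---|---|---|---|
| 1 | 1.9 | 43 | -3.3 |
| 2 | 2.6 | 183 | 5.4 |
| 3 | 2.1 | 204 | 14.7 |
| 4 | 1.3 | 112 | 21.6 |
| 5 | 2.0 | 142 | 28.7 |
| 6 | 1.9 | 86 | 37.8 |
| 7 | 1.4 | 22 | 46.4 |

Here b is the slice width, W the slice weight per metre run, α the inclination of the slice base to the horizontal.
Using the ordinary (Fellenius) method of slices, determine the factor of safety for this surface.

FS = 2.10

Ordinary method of slices: FS = Σ[c'·Δl_i + (W_i cosα_i)·tanφ'] / Σ W_i sinα_i, with Δl_i = b_i / cosα_i.
Slice 1: Δl = 1.9/cos(-3.3°) = 1.903 m; N'_1 = 43·cos(-3.3°) = 42.9; c'Δl = 9.14; W sinα = -2.5
Slice 2: Δl = 2.6/cos5.4° = 2.612 m; N'_2 = 183·cos5.4° = 182.2; c'Δl = 12.54; W sinα = 17.2
Slice 3: Δl = 2.1/cos14.7° = 2.171 m; N'_3 = 204·cos14.7° = 197.3; c'Δl = 10.42; W sinα = 51.8
Slice 4: Δl = 1.3/cos21.6° = 1.398 m; N'_4 = 112·cos21.6° = 104.1; c'Δl = 6.71; W sinα = 41.2
Slice 5: Δl = 2.0/cos28.7° = 2.280 m; N'_5 = 142·cos28.7° = 124.6; c'Δl = 10.94; W sinα = 68.2
Slice 6: Δl = 1.9/cos37.8° = 2.405 m; N'_6 = 86·cos37.8° = 68.0; c'Δl = 11.54; W sinα = 52.7
Slice 7: Δl = 1.4/cos46.4° = 2.030 m; N'_7 = 22·cos46.4° = 15.2; c'Δl = 9.74; W sinα = 15.9
Σc'Δl = 71.0 kN/m; ΣN' = 734.3 kN/m; ΣW sinα = 244.6 kN/m
Resisting = 71.0 + 734.3·tan31.1° = 71.0 + 442.9 = 514.0 kN/m
FS = 514.0 / 244.6 = 2.101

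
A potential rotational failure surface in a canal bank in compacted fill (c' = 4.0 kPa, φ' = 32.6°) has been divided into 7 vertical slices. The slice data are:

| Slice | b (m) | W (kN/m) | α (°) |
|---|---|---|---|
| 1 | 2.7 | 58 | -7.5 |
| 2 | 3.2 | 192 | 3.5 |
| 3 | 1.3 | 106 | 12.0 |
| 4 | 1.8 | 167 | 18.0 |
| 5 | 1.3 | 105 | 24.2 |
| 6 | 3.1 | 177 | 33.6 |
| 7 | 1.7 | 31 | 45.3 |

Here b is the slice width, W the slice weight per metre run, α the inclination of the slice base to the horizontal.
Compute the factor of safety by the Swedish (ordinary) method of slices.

FS = 2.34

Ordinary method of slices: FS = Σ[c'·Δl_i + (W_i cosα_i)·tanφ'] / Σ W_i sinα_i, with Δl_i = b_i / cosα_i.
Slice 1: Δl = 2.7/cos(-7.5°) = 2.723 m; N'_1 = 58·cos(-7.5°) = 57.5; c'Δl = 10.89; W sinα = -7.6
Slice 2: Δl = 3.2/cos3.5° = 3.206 m; N'_2 = 192·cos3.5° = 191.6; c'Δl = 12.82; W sinα = 11.7
Slice 3: Δl = 1.3/cos12.0° = 1.329 m; N'_3 = 106·cos12.0° = 103.7; c'Δl = 5.32; W sinα = 22.0
Slice 4: Δl = 1.8/cos18.0° = 1.893 m; N'_4 = 167·cos18.0° = 158.8; c'Δl = 7.57; W sinα = 51.6
Slice 5: Δl = 1.3/cos24.2° = 1.425 m; N'_5 = 105·cos24.2° = 95.8; c'Δl = 5.70; W sinα = 43.0
Slice 6: Δl = 3.1/cos33.6° = 3.722 m; N'_6 = 177·cos33.6° = 147.4; c'Δl = 14.89; W sinα = 98.0
Slice 7: Δl = 1.7/cos45.3° = 2.417 m; N'_7 = 31·cos45.3° = 21.8; c'Δl = 9.67; W sinα = 22.0
Σc'Δl = 66.9 kN/m; ΣN' = 776.7 kN/m; ΣW sinα = 240.8 kN/m
Resisting = 66.9 + 776.7·tan32.6° = 66.9 + 496.7 = 563.6 kN/m
FS = 563.6 / 240.8 = 2.340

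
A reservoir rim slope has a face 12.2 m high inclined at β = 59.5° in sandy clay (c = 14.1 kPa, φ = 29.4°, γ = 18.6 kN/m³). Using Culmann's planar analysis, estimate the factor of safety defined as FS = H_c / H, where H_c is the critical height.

H_c = (4c/γ) · sinβ cosφ / [1 − cos(β − φ)]
    = (4·14.1/18.6) · sin59.5°·cos29.4° / [1 − cos30.1°]
    = 3.032 · 0.7507 / 0.1348 = 16.88 m
FS = H_c / H = 16.88 / 12.2 = 1.384

FS = 1.38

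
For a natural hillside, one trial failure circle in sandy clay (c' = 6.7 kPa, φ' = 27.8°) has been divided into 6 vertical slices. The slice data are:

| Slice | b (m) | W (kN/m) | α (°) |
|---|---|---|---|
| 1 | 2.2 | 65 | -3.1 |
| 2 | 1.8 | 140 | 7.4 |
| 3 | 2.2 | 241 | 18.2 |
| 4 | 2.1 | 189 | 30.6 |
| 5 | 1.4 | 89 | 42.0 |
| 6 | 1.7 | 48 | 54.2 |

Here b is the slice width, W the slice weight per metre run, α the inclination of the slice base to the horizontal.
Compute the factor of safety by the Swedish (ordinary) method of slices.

Ordinary method of slices: FS = Σ[c'·Δl_i + (W_i cosα_i)·tanφ'] / Σ W_i sinα_i, with Δl_i = b_i / cosα_i.
Slice 1: Δl = 2.2/cos(-3.1°) = 2.203 m; N'_1 = 65·cos(-3.1°) = 64.9; c'Δl = 14.76; W sinα = -3.5
Slice 2: Δl = 1.8/cos7.4° = 1.815 m; N'_2 = 140·cos7.4° = 138.8; c'Δl = 12.16; W sinα = 18.0
Slice 3: Δl = 2.2/cos18.2° = 2.316 m; N'_3 = 241·cos18.2° = 228.9; c'Δl = 15.52; W sinα = 75.3
Slice 4: Δl = 2.1/cos30.6° = 2.440 m; N'_4 = 189·cos30.6° = 162.7; c'Δl = 16.35; W sinα = 96.2
Slice 5: Δl = 1.4/cos42.0° = 1.884 m; N'_5 = 89·cos42.0° = 66.1; c'Δl = 12.62; W sinα = 59.6
Slice 6: Δl = 1.7/cos54.2° = 2.906 m; N'_6 = 48·cos54.2° = 28.1; c'Δl = 19.47; W sinα = 38.9
Σc'Δl = 90.9 kN/m; ΣN' = 689.6 kN/m; ΣW sinα = 284.5 kN/m
Resisting = 90.9 + 689.6·tan27.8° = 90.9 + 363.6 = 454.5 kN/m
FS = 454.5 / 284.5 = 1.597

FS = 1.60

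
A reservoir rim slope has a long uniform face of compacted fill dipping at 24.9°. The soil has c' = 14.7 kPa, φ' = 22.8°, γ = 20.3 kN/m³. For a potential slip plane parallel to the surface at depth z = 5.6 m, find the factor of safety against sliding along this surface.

FS = 1.24

For an infinite slope with a slip plane parallel to the surface (no pore pressure): FS = [c' + γz cos²β tanφ'] / [γz sinβ cosβ].
γz = 20.3·5.6 = 113.68 kN/m²
Numerator = 14.7 + 113.68·cos²24.9°·tan22.8° = 14.7 + 113.68·0.8227·0.4204 = 54.015 kPa
Denominator = 113.68·sin24.9°·cos24.9° = 113.68·0.4210·0.9070 = 43.414 kPa
FS = 54.015 / 43.414 = 1.244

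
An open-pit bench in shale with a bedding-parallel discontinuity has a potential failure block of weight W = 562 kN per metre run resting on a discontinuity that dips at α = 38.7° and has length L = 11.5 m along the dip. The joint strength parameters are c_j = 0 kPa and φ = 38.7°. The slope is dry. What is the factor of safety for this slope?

Resolving the block weight along and normal to the plane and applying the Mohr–Coulomb strength on the joint:
N' = W cosα = 562·cos38.7° = 438.6 kN/m
Driving force T = W sinα = 562·sin38.7° = 351.4 kN/m
Resisting force R = c_j·L + N'·tanφ = 0·11.5 + 438.6·tan38.7° = 0.0 + 351.4 = 351.4 kN/m
FS = R / T = 351.4 / 351.4 = 1.000

FS = 1.00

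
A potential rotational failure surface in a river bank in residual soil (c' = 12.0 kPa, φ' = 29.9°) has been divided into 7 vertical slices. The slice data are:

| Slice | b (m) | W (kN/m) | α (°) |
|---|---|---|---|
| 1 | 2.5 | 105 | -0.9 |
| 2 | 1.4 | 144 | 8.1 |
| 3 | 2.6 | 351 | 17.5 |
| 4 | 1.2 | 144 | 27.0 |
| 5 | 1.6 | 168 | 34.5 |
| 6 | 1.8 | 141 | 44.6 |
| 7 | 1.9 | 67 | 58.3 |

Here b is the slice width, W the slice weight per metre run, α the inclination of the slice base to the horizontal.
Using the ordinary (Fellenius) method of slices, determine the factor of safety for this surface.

FS = 1.72

Ordinary method of slices: FS = Σ[c'·Δl_i + (W_i cosα_i)·tanφ'] / Σ W_i sinα_i, with Δl_i = b_i / cosα_i.
Slice 1: Δl = 2.5/cos(-0.9°) = 2.500 m; N'_1 = 105·cos(-0.9°) = 105.0; c'Δl = 30.00; W sinα = -1.6
Slice 2: Δl = 1.4/cos8.1° = 1.414 m; N'_2 = 144·cos8.1° = 142.6; c'Δl = 16.97; W sinα = 20.3
Slice 3: Δl = 2.6/cos17.5° = 2.726 m; N'_3 = 351·cos17.5° = 334.8; c'Δl = 32.71; W sinα = 105.5
Slice 4: Δl = 1.2/cos27.0° = 1.347 m; N'_4 = 144·cos27.0° = 128.3; c'Δl = 16.16; W sinα = 65.4
Slice 5: Δl = 1.6/cos34.5° = 1.941 m; N'_5 = 168·cos34.5° = 138.5; c'Δl = 23.30; W sinα = 95.2
Slice 6: Δl = 1.8/cos44.6° = 2.528 m; N'_6 = 141·cos44.6° = 100.4; c'Δl = 30.34; W sinα = 99.0
Slice 7: Δl = 1.9/cos58.3° = 3.616 m; N'_7 = 67·cos58.3° = 35.2; c'Δl = 43.39; W sinα = 57.0
Σc'Δl = 192.9 kN/m; ΣN' = 984.7 kN/m; ΣW sinα = 440.7 kN/m
Resisting = 192.9 + 984.7·tan29.9° = 192.9 + 566.2 = 759.1 kN/m
FS = 759.1 / 440.7 = 1.722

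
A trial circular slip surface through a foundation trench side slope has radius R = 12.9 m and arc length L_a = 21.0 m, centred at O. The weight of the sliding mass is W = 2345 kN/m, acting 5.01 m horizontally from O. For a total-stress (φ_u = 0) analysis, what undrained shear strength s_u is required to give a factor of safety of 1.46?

s_u = 63.3 kPa

FS = s_u·L_a·R / (W·d), so s_u = FS·W·d / (L_a·R).
s_u = 1.46·2345·5.01 / (21.00·12.9) = 17152.7 / 270.90 = 63.32 kPa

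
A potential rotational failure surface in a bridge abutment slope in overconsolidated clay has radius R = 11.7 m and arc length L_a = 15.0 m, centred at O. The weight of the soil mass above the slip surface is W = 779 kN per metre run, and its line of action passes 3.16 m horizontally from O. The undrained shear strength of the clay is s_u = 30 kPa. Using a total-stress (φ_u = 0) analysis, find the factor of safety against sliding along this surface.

Taking moments about the centre O, the resisting moment is provided by the undrained shear strength acting along the arc:
M_R = s_u·L_a·R = 30·15.00·11.7 = 5265.0 kN·m/m
M_D = W·d = 779·3.16 = 2461.6 kN·m/m
FS = M_R / M_D = 5265.0 / 2461.6 = 2.139

FS = 2.14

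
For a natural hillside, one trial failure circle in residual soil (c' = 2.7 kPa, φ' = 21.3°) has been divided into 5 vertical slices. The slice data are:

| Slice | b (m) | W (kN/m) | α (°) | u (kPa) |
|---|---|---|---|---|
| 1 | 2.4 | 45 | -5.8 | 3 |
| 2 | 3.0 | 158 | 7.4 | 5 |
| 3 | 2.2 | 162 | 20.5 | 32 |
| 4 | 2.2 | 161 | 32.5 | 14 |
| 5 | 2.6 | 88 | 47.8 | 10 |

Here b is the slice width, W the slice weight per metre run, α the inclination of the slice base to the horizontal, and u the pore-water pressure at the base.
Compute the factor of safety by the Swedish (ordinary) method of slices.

FS = 0.82

Ordinary method of slices: FS = Σ[c'·Δl_i + (W_i cosα_i − u_i·Δl_i)·tanφ'] / Σ W_i sinα_i, with Δl_i = b_i / cosα_i.
Slice 1: Δl = 2.4/cos(-5.8°) = 2.412 m; N'_1 = 45·cos(-5.8°) − 3·2.412 = 37.5; c'Δl = 6.51; W sinα = -4.5
Slice 2: Δl = 3.0/cos7.4° = 3.025 m; N'_2 = 158·cos7.4° − 5·3.025 = 141.6; c'Δl = 8.17; W sinα = 20.3
Slice 3: Δl = 2.2/cos20.5° = 2.349 m; N'_3 = 162·cos20.5° − 32·2.349 = 76.6; c'Δl = 6.34; W sinα = 56.7
Slice 4: Δl = 2.2/cos32.5° = 2.609 m; N'_4 = 161·cos32.5° − 14·2.609 = 99.3; c'Δl = 7.04; W sinα = 86.5
Slice 5: Δl = 2.6/cos47.8° = 3.871 m; N'_5 = 88·cos47.8° − 10·3.871 = 20.4; c'Δl = 10.45; W sinα = 65.2
Σc'Δl = 38.5 kN/m; ΣN' = 375.3 kN/m; ΣW sinα = 224.2 kN/m
Resisting = 38.5 + 375.3·tan21.3° = 38.5 + 146.3 = 184.9 kN/m
FS = 184.9 / 224.2 = 0.824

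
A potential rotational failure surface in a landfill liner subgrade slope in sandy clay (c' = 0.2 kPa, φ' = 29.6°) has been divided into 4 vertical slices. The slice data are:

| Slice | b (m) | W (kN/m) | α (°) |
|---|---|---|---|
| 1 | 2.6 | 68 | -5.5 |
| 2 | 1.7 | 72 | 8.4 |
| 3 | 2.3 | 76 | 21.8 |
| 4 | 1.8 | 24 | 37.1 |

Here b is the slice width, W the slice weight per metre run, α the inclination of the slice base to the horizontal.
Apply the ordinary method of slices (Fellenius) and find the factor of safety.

Ordinary method of slices: FS = Σ[c'·Δl_i + (W_i cosα_i)·tanφ'] / Σ W_i sinα_i, with Δl_i = b_i / cosα_i.
Slice 1: Δl = 2.6/cos(-5.5°) = 2.612 m; N'_1 = 68·cos(-5.5°) = 67.7; c'Δl = 0.52; W sinα = -6.5
Slice 2: Δl = 1.7/cos8.4° = 1.718 m; N'_2 = 72·cos8.4° = 71.2; c'Δl = 0.34; W sinα = 10.5
Slice 3: Δl = 2.3/cos21.8° = 2.477 m; N'_3 = 76·cos21.8° = 70.6; c'Δl = 0.50; W sinα = 28.2
Slice 4: Δl = 1.8/cos37.1° = 2.257 m; N'_4 = 24·cos37.1° = 19.1; c'Δl = 0.45; W sinα = 14.5
Σc'Δl = 1.8 kN/m; ΣN' = 228.6 kN/m; ΣW sinα = 46.7 kN/m
Resisting = 1.8 + 228.6·tan29.6° = 1.8 + 129.9 = 131.7 kN/m
FS = 131.7 / 46.7 = 2.820

FS = 2.82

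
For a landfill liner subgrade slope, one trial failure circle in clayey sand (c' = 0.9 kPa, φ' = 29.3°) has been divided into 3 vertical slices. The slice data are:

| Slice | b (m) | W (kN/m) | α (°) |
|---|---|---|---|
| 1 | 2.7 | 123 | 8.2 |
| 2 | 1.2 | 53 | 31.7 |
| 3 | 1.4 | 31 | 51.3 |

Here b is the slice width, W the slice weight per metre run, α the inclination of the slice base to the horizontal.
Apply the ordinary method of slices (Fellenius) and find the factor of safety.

FS = 1.58

Ordinary method of slices: FS = Σ[c'·Δl_i + (W_i cosα_i)·tanφ'] / Σ W_i sinα_i, with Δl_i = b_i / cosα_i.
Slice 1: Δl = 2.7/cos8.2° = 2.728 m; N'_1 = 123·cos8.2° = 121.7; c'Δl = 2.46; W sinα = 17.5
Slice 2: Δl = 1.2/cos31.7° = 1.410 m; N'_2 = 53·cos31.7° = 45.1; c'Δl = 1.27; W sinα = 27.8
Slice 3: Δl = 1.4/cos51.3° = 2.239 m; N'_3 = 31·cos51.3° = 19.4; c'Δl = 2.02; W sinα = 24.2
Σc'Δl = 5.7 kN/m; ΣN' = 186.2 kN/m; ΣW sinα = 69.6 kN/m
Resisting = 5.7 + 186.2·tan29.3° = 5.7 + 104.5 = 110.2 kN/m
FS = 110.2 / 69.6 = 1.584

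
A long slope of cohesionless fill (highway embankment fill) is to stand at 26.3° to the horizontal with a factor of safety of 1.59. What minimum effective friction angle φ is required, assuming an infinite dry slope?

φ = 38.2°

FS = tanφ/tanβ ⇒ tanφ = FS · tanβ = 1.59 · tan26.3° = 0.7858
φ = arctan(0.7858) = 38.16°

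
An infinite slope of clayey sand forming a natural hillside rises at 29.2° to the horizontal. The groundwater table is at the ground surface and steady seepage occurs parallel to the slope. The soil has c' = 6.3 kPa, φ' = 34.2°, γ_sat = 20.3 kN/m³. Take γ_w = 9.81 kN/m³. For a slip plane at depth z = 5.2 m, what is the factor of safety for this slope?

FS = 0.77

With seepage parallel to the slope and the water table at the surface, the effective normal stress on the slip plane uses the buoyant unit weight γ' = γ_sat − γ_w while the driving shear stress uses γ_sat:
FS = [c' + γ' z cos²β tanφ'] / [γ_sat z sinβ cosβ]
γ' = 20.3 − 9.81 = 10.49 kN/m³
Numerator = 6.3 + 10.49·5.2·cos²29.2°·tan34.2° = 6.3 + 10.49·5.2·0.7620·0.6796 = 34.548 kPa
Denominator = 20.3·5.2·sin29.2°·cos29.2° = 20.3·5.2·0.4879·0.8729 = 44.954 kPa
FS = 34.548 / 44.954 = 0.769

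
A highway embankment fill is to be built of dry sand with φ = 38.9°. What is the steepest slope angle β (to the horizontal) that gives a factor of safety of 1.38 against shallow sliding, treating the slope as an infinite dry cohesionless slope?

For an infinite dry cohesionless slope FS = tanφ/tanβ, so tanβ = tanφ / FS.
tanβ = tan38.9° / 1.38 = 0.8069 / 1.38 = 0.5847
β = arctan(0.5847) = 30.32°

β = 30.3°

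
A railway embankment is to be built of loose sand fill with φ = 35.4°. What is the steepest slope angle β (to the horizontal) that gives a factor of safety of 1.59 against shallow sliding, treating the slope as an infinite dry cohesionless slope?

For an infinite dry cohesionless slope FS = tanφ/tanβ, so tanβ = tanφ / FS.
tanβ = tan35.4° / 1.59 = 0.7107 / 1.59 = 0.4470
β = arctan(0.4470) = 24.08°

β = 24.1°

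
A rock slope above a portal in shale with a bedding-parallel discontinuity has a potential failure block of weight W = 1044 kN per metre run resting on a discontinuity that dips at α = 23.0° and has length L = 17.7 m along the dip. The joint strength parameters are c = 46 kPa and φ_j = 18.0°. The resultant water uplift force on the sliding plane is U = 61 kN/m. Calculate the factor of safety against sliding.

FS = 2.71

Resolving the block weight along and normal to the plane and applying the Mohr–Coulomb strength on the joint:
N' = W cosα − U = 1044·cos23.0° − 61 = 900.0 kN/m
Driving force T = W sinα = 1044·sin23.0° = 407.9 kN/m
Resisting force R = c·L + N'·tanφ_j = 46·17.7 + 900.0·tan18.0° = 814.2 + 292.4 = 1106.6 kN/m
FS = R / T = 1106.6 / 407.9 = 2.713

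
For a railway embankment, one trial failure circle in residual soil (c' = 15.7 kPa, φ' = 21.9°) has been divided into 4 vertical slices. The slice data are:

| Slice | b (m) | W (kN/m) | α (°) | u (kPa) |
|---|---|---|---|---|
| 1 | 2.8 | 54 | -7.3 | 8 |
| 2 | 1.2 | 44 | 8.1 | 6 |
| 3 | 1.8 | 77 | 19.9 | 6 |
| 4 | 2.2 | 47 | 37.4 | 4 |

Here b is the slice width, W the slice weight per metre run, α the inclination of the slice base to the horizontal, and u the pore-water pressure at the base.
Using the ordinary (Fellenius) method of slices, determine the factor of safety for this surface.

FS = 3.68

Ordinary method of slices: FS = Σ[c'·Δl_i + (W_i cosα_i − u_i·Δl_i)·tanφ'] / Σ W_i sinα_i, with Δl_i = b_i / cosα_i.
Slice 1: Δl = 2.8/cos(-7.3°) = 2.823 m; N'_1 = 54·cos(-7.3°) − 8·2.823 = 31.0; c'Δl = 44.32; W sinα = -6.9
Slice 2: Δl = 1.2/cos8.1° = 1.212 m; N'_2 = 44·cos8.1° − 6·1.212 = 36.3; c'Δl = 19.03; W sinα = 6.2
Slice 3: Δl = 1.8/cos19.9° = 1.914 m; N'_3 = 77·cos19.9° − 6·1.914 = 60.9; c'Δl = 30.05; W sinα = 26.2
Slice 4: Δl = 2.2/cos37.4° = 2.769 m; N'_4 = 47·cos37.4° − 4·2.769 = 26.3; c'Δl = 43.48; W sinα = 28.5
Σc'Δl = 136.9 kN/m; ΣN' = 154.4 kN/m; ΣW sinα = 54.1 kN/m
Resisting = 136.9 + 154.4·tan21.9° = 136.9 + 62.1 = 199.0 kN/m
FS = 199.0 / 54.1 = 3.678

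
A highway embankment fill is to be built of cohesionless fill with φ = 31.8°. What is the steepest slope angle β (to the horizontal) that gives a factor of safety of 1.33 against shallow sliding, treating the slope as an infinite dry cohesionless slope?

β = 25.0°

For an infinite dry cohesionless slope FS = tanφ/tanβ, so tanβ = tanφ / FS.
tanβ = tan31.8° / 1.33 = 0.6200 / 1.33 = 0.4662
β = arctan(0.4662) = 24.99°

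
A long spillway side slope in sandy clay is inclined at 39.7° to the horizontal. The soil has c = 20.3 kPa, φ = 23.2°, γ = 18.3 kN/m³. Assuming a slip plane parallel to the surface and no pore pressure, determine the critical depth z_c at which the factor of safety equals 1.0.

z_c = 4.67 m

Setting FS = 1.00 in FS = [c + γz cos²β tanφ] / [γz sinβ cosβ] and solving for z:
z = c / [γ cosβ (FS·sinβ − cosβ·tanφ)]
  = 20.3 / [18.3·cos39.7°·(1.00·sin39.7° − cos39.7°·tan23.2°)]
  = 20.3 / [18.3·0.7694·(1.00·0.6388 − 0.7694·0.4286)]
  = 20.3 / 4.3508 = 4.666 m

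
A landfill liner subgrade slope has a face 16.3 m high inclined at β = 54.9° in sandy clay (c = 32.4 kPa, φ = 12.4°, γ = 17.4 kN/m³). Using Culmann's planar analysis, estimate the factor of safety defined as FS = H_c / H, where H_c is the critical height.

H_c = (4c/γ) · sinβ cosφ / [1 − cos(β − φ)]
    = (4·32.4/17.4) · sin54.9°·cos12.4° / [1 − cos42.5°]
    = 7.448 · 0.7991 / 0.2627 = 22.65 m
FS = H_c / H = 22.65 / 16.3 = 1.390

FS = 1.39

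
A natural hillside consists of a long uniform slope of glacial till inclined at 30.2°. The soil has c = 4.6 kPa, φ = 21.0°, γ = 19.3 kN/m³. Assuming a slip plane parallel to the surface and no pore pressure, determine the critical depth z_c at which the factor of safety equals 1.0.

z_c = 1.61 m

Setting FS = 1.00 in FS = [c + γz cos²β tanφ] / [γz sinβ cosβ] and solving for z:
z = c / [γ cosβ (FS·sinβ − cosβ·tanφ)]
  = 4.6 / [19.3·cos30.2°·(1.00·sin30.2° − cos30.2°·tan21.0°)]
  = 4.6 / [19.3·0.8643·(1.00·0.5030 − 0.8643·0.3839)]
  = 4.6 / 2.8566 = 1.610 m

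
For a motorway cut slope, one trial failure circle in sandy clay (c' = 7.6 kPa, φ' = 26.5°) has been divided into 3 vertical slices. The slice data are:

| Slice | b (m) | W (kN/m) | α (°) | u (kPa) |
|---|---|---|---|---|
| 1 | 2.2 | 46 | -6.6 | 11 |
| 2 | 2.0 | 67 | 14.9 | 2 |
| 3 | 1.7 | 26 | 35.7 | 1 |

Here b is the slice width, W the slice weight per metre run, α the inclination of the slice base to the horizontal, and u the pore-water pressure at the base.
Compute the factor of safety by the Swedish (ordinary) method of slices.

Ordinary method of slices: FS = Σ[c'·Δl_i + (W_i cosα_i − u_i·Δl_i)·tanφ'] / Σ W_i sinα_i, with Δl_i = b_i / cosα_i.
Slice 1: Δl = 2.2/cos(-6.6°) = 2.215 m; N'_1 = 46·cos(-6.6°) − 11·2.215 = 21.3; c'Δl = 16.83; W sinα = -5.3
Slice 2: Δl = 2.0/cos14.9° = 2.070 m; N'_2 = 67·cos14.9° − 2·2.070 = 60.6; c'Δl = 15.73; W sinα = 17.2
Slice 3: Δl = 1.7/cos35.7° = 2.093 m; N'_3 = 26·cos35.7° − 1·2.093 = 19.0; c'Δl = 15.91; W sinα = 15.2
Σc'Δl = 48.5 kN/m; ΣN' = 101.0 kN/m; ΣW sinα = 27.1 kN/m
Resisting = 48.5 + 101.0·tan26.5° = 48.5 + 50.3 = 98.8 kN/m
FS = 98.8 / 27.1 = 3.644

FS = 3.64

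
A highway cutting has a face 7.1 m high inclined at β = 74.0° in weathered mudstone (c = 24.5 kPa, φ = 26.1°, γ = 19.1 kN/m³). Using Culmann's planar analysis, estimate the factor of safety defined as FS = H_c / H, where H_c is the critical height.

FS = 1.89

H_c = (4c/γ) · sinβ cosφ / [1 − cos(β − φ)]
    = (4·24.5/19.1) · sin74.0°·cos26.1° / [1 − cos47.9°]
    = 5.131 · 0.8632 / 0.3296 = 13.44 m
FS = H_c / H = 13.44 / 7.1 = 1.893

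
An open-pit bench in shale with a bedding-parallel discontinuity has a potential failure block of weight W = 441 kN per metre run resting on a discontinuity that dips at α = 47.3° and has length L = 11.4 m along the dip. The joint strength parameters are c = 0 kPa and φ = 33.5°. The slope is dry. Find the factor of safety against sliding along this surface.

Resolving the block weight along and normal to the plane and applying the Mohr–Coulomb strength on the joint:
N' = W cosα = 441·cos47.3° = 299.1 kN/m
Driving force T = W sinα = 441·sin47.3° = 324.1 kN/m
Resisting force R = c·L + N'·tanφ = 0·11.4 + 299.1·tan33.5° = 0.0 + 197.9 = 197.9 kN/m
FS = R / T = 197.9 / 324.1 = 0.611

FS = 0.61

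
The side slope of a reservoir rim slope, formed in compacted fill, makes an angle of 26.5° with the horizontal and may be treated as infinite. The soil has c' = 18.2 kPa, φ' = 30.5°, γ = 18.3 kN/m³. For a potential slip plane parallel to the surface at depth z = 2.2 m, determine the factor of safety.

For an infinite slope with a slip plane parallel to the surface (no pore pressure): FS = [c' + γz cos²β tanφ'] / [γz sinβ cosβ].
γz = 18.3·2.2 = 40.26 kN/m²
Numerator = 18.2 + 40.26·cos²26.5°·tan30.5° = 18.2 + 40.26·0.8009·0.5890 = 37.193 kPa
Denominator = 40.26·sin26.5°·cos26.5° = 40.26·0.4462·0.8949 = 16.077 kPa
FS = 37.193 / 16.077 = 2.314

FS = 2.31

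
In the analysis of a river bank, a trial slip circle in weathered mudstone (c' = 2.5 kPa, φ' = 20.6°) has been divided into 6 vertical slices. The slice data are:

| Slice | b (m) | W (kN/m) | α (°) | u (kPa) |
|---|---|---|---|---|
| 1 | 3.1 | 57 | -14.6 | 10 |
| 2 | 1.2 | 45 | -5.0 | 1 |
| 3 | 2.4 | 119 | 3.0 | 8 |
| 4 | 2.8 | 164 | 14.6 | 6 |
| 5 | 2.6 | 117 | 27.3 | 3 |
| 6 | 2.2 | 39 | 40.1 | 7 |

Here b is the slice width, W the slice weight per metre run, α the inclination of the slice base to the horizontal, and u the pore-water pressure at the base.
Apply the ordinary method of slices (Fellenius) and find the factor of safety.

FS = 1.79

Ordinary method of slices: FS = Σ[c'·Δl_i + (W_i cosα_i − u_i·Δl_i)·tanφ'] / Σ W_i sinα_i, with Δl_i = b_i / cosα_i.
Slice 1: Δl = 3.1/cos(-14.6°) = 3.203 m; N'_1 = 57·cos(-14.6°) − 10·3.203 = 23.1; c'Δl = 8.01; W sinα = -14.4
Slice 2: Δl = 1.2/cos(-5.0°) = 1.205 m; N'_2 = 45·cos(-5.0°) − 1·1.205 = 43.6; c'Δl = 3.01; W sinα = -3.9
Slice 3: Δl = 2.4/cos3.0° = 2.403 m; N'_3 = 119·cos3.0° − 8·2.403 = 99.6; c'Δl = 6.01; W sinα = 6.2
Slice 4: Δl = 2.8/cos14.6° = 2.893 m; N'_4 = 164·cos14.6° − 6·2.893 = 141.3; c'Δl = 7.23; W sinα = 41.3
Slice 5: Δl = 2.6/cos27.3° = 2.926 m; N'_5 = 117·cos27.3° − 3·2.926 = 95.2; c'Δl = 7.31; W sinα = 53.7
Slice 6: Δl = 2.2/cos40.1° = 2.876 m; N'_6 = 39·cos40.1° − 7·2.876 = 9.7; c'Δl = 7.19; W sinα = 25.1
Σc'Δl = 38.8 kN/m; ΣN' = 412.6 kN/m; ΣW sinα = 108.1 kN/m
Resisting = 38.8 + 412.6·tan20.6° = 38.8 + 155.1 = 193.9 kN/m
FS = 193.9 / 108.1 = 1.794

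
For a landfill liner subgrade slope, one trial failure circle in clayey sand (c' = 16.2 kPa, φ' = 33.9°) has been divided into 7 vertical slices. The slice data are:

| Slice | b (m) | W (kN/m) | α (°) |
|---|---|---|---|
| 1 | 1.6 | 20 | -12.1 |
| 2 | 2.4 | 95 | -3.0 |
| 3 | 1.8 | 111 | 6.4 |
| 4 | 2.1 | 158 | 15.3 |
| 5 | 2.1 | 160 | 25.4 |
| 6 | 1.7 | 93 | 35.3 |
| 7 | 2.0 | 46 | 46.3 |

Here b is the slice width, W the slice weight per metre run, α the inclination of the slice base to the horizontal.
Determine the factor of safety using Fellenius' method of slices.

FS = 3.35

Ordinary method of slices: FS = Σ[c'·Δl_i + (W_i cosα_i)·tanφ'] / Σ W_i sinα_i, with Δl_i = b_i / cosα_i.
Slice 1: Δl = 1.6/cos(-12.1°) = 1.636 m; N'_1 = 20·cos(-12.1°) = 19.6; c'Δl = 26.51; W sinα = -4.2
Slice 2: Δl = 2.4/cos(-3.0°) = 2.403 m; N'_2 = 95·cos(-3.0°) = 94.9; c'Δl = 38.93; W sinα = -5.0
Slice 3: Δl = 1.8/cos6.4° = 1.811 m; N'_3 = 111·cos6.4° = 110.3; c'Δl = 29.34; W sinα = 12.4
Slice 4: Δl = 2.1/cos15.3° = 2.177 m; N'_4 = 158·cos15.3° = 152.4; c'Δl = 35.27; W sinα = 41.7
Slice 5: Δl = 2.1/cos25.4° = 2.325 m; N'_5 = 160·cos25.4° = 144.5; c'Δl = 37.66; W sinα = 68.6
Slice 6: Δl = 1.7/cos35.3° = 2.083 m; N'_6 = 93·cos35.3° = 75.9; c'Δl = 33.74; W sinα = 53.7
Slice 7: Δl = 2.0/cos46.3° = 2.895 m; N'_7 = 46·cos46.3° = 31.8; c'Δl = 46.90; W sinα = 33.3
Σc'Δl = 248.4 kN/m; ΣN' = 629.3 kN/m; ΣW sinα = 200.5 kN/m
Resisting = 248.4 + 629.3·tan33.9° = 248.4 + 422.9 = 671.3 kN/m
FS = 671.3 / 200.5 = 3.347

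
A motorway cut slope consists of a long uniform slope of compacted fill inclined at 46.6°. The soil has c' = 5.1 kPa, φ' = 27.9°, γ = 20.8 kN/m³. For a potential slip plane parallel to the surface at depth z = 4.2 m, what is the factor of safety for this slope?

FS = 0.62

For an infinite slope with a slip plane parallel to the surface (no pore pressure): FS = [c' + γz cos²β tanφ'] / [γz sinβ cosβ].
γz = 20.8·4.2 = 87.36 kN/m²
Numerator = 5.1 + 87.36·cos²46.6°·tan27.9° = 5.1 + 87.36·0.4721·0.5295 = 26.936 kPa
Denominator = 87.36·sin46.6°·cos46.6° = 87.36·0.7266·0.6871 = 43.612 kPa
FS = 26.936 / 43.612 = 0.618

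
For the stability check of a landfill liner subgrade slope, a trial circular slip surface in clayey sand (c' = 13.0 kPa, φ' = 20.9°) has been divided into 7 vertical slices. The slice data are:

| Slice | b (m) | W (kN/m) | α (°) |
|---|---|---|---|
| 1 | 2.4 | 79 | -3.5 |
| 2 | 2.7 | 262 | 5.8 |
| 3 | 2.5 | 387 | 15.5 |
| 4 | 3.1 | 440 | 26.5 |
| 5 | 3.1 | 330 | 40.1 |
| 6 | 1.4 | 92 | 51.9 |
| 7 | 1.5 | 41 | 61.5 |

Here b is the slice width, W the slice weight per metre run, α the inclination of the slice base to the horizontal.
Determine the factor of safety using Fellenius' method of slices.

Ordinary method of slices: FS = Σ[c'·Δl_i + (W_i cosα_i)·tanφ'] / Σ W_i sinα_i, with Δl_i = b_i / cosα_i.
Slice 1: Δl = 2.4/cos(-3.5°) = 2.404 m; N'_1 = 79·cos(-3.5°) = 78.9; c'Δl = 31.26; W sinα = -4.8
Slice 2: Δl = 2.7/cos5.8° = 2.714 m; N'_2 = 262·cos5.8° = 260.7; c'Δl = 35.28; W sinα = 26.5
Slice 3: Δl = 2.5/cos15.5° = 2.594 m; N'_3 = 387·cos15.5° = 372.9; c'Δl = 33.73; W sinα = 103.4
Slice 4: Δl = 3.1/cos26.5° = 3.464 m; N'_4 = 440·cos26.5° = 393.8; c'Δl = 45.03; W sinα = 196.3
Slice 5: Δl = 3.1/cos40.1° = 4.053 m; N'_5 = 330·cos40.1° = 252.4; c'Δl = 52.69; W sinα = 212.6
Slice 6: Δl = 1.4/cos51.9° = 2.269 m; N'_6 = 92·cos51.9° = 56.8; c'Δl = 29.50; W sinα = 72.4
Slice 7: Δl = 1.5/cos61.5° = 3.144 m; N'_7 = 41·cos61.5° = 19.6; c'Δl = 40.87; W sinα = 36.0
Σc'Δl = 268.3 kN/m; ΣN' = 1435.0 kN/m; ΣW sinα = 642.4 kN/m
Resisting = 268.3 + 1435.0·tan20.9° = 268.3 + 548.0 = 816.3 kN/m
FS = 816.3 / 642.4 = 1.271

FS = 1.27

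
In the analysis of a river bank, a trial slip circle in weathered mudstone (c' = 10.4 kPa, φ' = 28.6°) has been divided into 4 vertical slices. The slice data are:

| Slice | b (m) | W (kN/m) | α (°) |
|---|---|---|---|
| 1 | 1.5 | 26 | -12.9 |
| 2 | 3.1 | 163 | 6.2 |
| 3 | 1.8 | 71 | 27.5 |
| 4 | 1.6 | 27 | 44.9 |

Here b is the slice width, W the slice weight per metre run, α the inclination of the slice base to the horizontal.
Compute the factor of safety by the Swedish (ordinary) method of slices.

FS = 3.77

Ordinary method of slices: FS = Σ[c'·Δl_i + (W_i cosα_i)·tanφ'] / Σ W_i sinα_i, with Δl_i = b_i / cosα_i.
Slice 1: Δl = 1.5/cos(-12.9°) = 1.539 m; N'_1 = 26·cos(-12.9°) = 25.3; c'Δl = 16.00; W sinα = -5.8
Slice 2: Δl = 3.1/cos6.2° = 3.118 m; N'_2 = 163·cos6.2° = 162.0; c'Δl = 32.43; W sinα = 17.6
Slice 3: Δl = 1.8/cos27.5° = 2.029 m; N'_3 = 71·cos27.5° = 63.0; c'Δl = 21.10; W sinα = 32.8
Slice 4: Δl = 1.6/cos44.9° = 2.259 m; N'_4 = 27·cos44.9° = 19.1; c'Δl = 23.49; W sinα = 19.1
Σc'Δl = 93.0 kN/m; ΣN' = 269.5 kN/m; ΣW sinα = 63.6 kN/m
Resisting = 93.0 + 269.5·tan28.6° = 93.0 + 146.9 = 240.0 kN/m
FS = 240.0 / 63.6 = 3.770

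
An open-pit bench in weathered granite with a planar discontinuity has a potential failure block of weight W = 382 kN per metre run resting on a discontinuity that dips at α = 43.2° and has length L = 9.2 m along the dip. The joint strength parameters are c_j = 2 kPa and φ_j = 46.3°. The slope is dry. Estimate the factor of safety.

Resolving the block weight along and normal to the plane and applying the Mohr–Coulomb strength on the joint:
N' = W cosα = 382·cos43.2° = 278.5 kN/m
Driving force T = W sinα = 382·sin43.2° = 261.5 kN/m
Resisting force R = c_j·L + N'·tanφ_j = 2·9.2 + 278.5·tan46.3° = 18.4 + 291.4 = 309.8 kN/m
FS = R / T = 309.8 / 261.5 = 1.185

FS = 1.18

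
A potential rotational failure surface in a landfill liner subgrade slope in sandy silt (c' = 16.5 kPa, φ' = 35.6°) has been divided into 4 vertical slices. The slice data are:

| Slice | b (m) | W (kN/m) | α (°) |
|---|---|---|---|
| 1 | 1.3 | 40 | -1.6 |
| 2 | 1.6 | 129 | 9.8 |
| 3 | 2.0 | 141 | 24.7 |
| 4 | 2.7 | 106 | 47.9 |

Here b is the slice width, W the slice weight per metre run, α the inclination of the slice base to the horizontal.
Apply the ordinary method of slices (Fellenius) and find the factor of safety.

FS = 2.61

Ordinary method of slices: FS = Σ[c'·Δl_i + (W_i cosα_i)·tanφ'] / Σ W_i sinα_i, with Δl_i = b_i / cosα_i.
Slice 1: Δl = 1.3/cos(-1.6°) = 1.301 m; N'_1 = 40·cos(-1.6°) = 40.0; c'Δl = 21.46; W sinα = -1.1
Slice 2: Δl = 1.6/cos9.8° = 1.624 m; N'_2 = 129·cos9.8° = 127.1; c'Δl = 26.79; W sinα = 22.0
Slice 3: Δl = 2.0/cos24.7° = 2.201 m; N'_3 = 141·cos24.7° = 128.1; c'Δl = 36.32; W sinα = 58.9
Slice 4: Δl = 2.7/cos47.9° = 4.027 m; N'_4 = 106·cos47.9° = 71.1; c'Δl = 66.45; W sinα = 78.6
Σc'Δl = 151.0 kN/m; ΣN' = 366.3 kN/m; ΣW sinα = 158.4 kN/m
Resisting = 151.0 + 366.3·tan35.6° = 151.0 + 262.2 = 413.2 kN/m
FS = 413.2 / 158.4 = 2.609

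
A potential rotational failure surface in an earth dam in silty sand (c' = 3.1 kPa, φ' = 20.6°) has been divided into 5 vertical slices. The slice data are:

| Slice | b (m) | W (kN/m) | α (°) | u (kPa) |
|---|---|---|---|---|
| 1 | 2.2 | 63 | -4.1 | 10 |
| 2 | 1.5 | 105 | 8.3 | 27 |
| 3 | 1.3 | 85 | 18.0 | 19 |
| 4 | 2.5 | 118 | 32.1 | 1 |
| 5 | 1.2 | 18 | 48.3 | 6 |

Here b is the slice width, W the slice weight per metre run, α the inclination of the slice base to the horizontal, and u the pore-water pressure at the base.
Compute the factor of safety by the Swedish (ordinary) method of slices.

Ordinary method of slices: FS = Σ[c'·Δl_i + (W_i cosα_i − u_i·Δl_i)·tanφ'] / Σ W_i sinα_i, with Δl_i = b_i / cosα_i.
Slice 1: Δl = 2.2/cos(-4.1°) = 2.206 m; N'_1 = 63·cos(-4.1°) − 10·2.206 = 40.8; c'Δl = 6.84; W sinα = -4.5
Slice 2: Δl = 1.5/cos8.3° = 1.516 m; N'_2 = 105·cos8.3° − 27·1.516 = 63.0; c'Δl = 4.70; W sinα = 15.2
Slice 3: Δl = 1.3/cos18.0° = 1.367 m; N'_3 = 85·cos18.0° − 19·1.367 = 54.9; c'Δl = 4.24; W sinα = 26.3
Slice 4: Δl = 2.5/cos32.1° = 2.951 m; N'_4 = 118·cos32.1° − 1·2.951 = 97.0; c'Δl = 9.15; W sinα = 62.7
Slice 5: Δl = 1.2/cos48.3° = 1.804 m; N'_5 = 18·cos48.3° − 6·1.804 = 1.2; c'Δl = 5.59; W sinα = 13.4
Σc'Δl = 30.5 kN/m; ΣN' = 256.8 kN/m; ΣW sinα = 113.1 kN/m
Resisting = 30.5 + 256.8·tan20.6° = 30.5 + 96.5 = 127.0 kN/m
FS = 127.0 / 113.1 = 1.124

FS = 1.12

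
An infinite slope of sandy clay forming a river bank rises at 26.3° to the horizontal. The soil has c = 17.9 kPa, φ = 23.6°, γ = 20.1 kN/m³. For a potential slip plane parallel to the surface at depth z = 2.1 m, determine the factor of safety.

FS = 1.95

For an infinite slope with a slip plane parallel to the surface (no pore pressure): FS = [c + γz cos²β tanφ] / [γz sinβ cosβ].
γz = 20.1·2.1 = 42.21 kN/m²
Numerator = 17.9 + 42.21·cos²26.3°·tan23.6° = 17.9 + 42.21·0.8037·0.4369 = 32.721 kPa
Denominator = 42.21·sin26.3°·cos26.3° = 42.21·0.4431·0.8965 = 16.766 kPa
FS = 32.721 / 16.766 = 1.952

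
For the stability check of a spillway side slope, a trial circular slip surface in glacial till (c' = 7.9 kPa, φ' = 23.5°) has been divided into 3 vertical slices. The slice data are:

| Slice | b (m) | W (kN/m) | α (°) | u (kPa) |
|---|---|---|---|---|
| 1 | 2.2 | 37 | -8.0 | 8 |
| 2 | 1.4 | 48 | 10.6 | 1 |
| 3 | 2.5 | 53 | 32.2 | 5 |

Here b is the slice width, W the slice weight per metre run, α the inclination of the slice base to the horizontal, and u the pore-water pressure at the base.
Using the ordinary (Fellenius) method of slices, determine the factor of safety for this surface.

Ordinary method of slices: FS = Σ[c'·Δl_i + (W_i cosα_i − u_i·Δl_i)·tanφ'] / Σ W_i sinα_i, with Δl_i = b_i / cosα_i.
Slice 1: Δl = 2.2/cos(-8.0°) = 2.222 m; N'_1 = 37·cos(-8.0°) − 8·2.222 = 18.9; c'Δl = 17.55; W sinα = -5.1
Slice 2: Δl = 1.4/cos10.6° = 1.424 m; N'_2 = 48·cos10.6° − 1·1.424 = 45.8; c'Δl = 11.25; W sinα = 8.8
Slice 3: Δl = 2.5/cos32.2° = 2.954 m; N'_3 = 53·cos32.2° − 5·2.954 = 30.1; c'Δl = 23.34; W sinα = 28.2
Σc'Δl = 52.1 kN/m; ΣN' = 94.7 kN/m; ΣW sinα = 31.9 kN/m
Resisting = 52.1 + 94.7·tan23.5° = 52.1 + 41.2 = 93.3 kN/m
FS = 93.3 / 31.9 = 2.923

FS = 2.92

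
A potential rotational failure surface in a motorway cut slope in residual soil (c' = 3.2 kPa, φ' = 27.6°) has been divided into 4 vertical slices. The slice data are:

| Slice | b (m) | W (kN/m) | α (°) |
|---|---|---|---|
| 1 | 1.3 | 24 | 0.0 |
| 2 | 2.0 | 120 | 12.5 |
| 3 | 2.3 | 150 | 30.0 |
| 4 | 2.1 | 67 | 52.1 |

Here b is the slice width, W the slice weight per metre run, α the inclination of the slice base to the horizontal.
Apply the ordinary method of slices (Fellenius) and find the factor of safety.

Ordinary method of slices: FS = Σ[c'·Δl_i + (W_i cosα_i)·tanφ'] / Σ W_i sinα_i, with Δl_i = b_i / cosα_i.
Slice 1: Δl = 1.3/cos0.0° = 1.300 m; N'_1 = 24·cos0.0° = 24.0; c'Δl = 4.16; W sinα = 0.0
Slice 2: Δl = 2.0/cos12.5° = 2.049 m; N'_2 = 120·cos12.5° = 117.2; c'Δl = 6.56; W sinα = 26.0
Slice 3: Δl = 2.3/cos30.0° = 2.656 m; N'_3 = 150·cos30.0° = 129.9; c'Δl = 8.50; W sinα = 75.0
Slice 4: Δl = 2.1/cos52.1° = 3.419 m; N'_4 = 67·cos52.1° = 41.2; c'Δl = 10.94; W sinα = 52.9
Σc'Δl = 30.2 kN/m; ΣN' = 312.2 kN/m; ΣW sinα = 153.8 kN/m
Resisting = 30.2 + 312.2·tan27.6° = 30.2 + 163.2 = 193.4 kN/m
FS = 193.4 / 153.8 = 1.257

FS = 1.26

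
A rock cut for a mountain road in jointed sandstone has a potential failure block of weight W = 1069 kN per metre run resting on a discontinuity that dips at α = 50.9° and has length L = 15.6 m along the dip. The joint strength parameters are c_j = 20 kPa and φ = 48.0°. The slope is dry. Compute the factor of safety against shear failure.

Resolving the block weight along and normal to the plane and applying the Mohr–Coulomb strength on the joint:
N' = W cosα = 1069·cos50.9° = 674.2 kN/m
Driving force T = W sinα = 1069·sin50.9° = 829.6 kN/m
Resisting force R = c_j·L + N'·tanφ = 20·15.6 + 674.2·tan48.0° = 312.0 + 748.8 = 1060.8 kN/m
FS = R / T = 1060.8 / 829.6 = 1.279

FS = 1.28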